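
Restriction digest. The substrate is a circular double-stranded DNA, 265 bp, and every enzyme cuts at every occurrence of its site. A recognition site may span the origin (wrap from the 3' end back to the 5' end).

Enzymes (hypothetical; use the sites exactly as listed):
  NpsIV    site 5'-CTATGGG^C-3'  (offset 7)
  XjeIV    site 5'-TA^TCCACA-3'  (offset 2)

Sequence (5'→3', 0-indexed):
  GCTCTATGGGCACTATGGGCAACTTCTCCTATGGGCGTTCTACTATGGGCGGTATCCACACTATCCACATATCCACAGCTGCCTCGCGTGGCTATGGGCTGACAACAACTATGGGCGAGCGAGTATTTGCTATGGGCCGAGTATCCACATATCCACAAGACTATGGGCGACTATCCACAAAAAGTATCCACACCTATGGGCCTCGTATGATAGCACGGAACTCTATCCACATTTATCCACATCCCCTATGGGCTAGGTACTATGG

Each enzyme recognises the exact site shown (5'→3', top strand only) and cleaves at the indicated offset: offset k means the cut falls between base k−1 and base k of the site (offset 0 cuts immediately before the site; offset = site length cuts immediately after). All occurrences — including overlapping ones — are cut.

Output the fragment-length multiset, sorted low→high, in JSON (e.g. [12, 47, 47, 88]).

Site scan:
  NpsIV CTATGGGC/7: at [3, 12, 28, 42, 91, 108, 129, 160, 193, 245, 259] ⇒ [1, 10, 19, 35, 49, 98, 115, 136, 167, 200, 252]
  XjeIV TATCCACA/2: at [52, 61, 69, 141, 149, 171, 184, 223, 233] ⇒ [54, 63, 71, 143, 151, 173, 186, 225, 235]

Pooled cuts: [1, 10, 19, 35, 49, 54, 63, 71, 98, 115, 136, 143, 151, 167, 173, 186, 200, 225, 235, 252]

Fragment lengths:
  1→10: 9 bp
  10→19: 9 bp
  19→35: 16 bp
  35→49: 14 bp
  49→54: 5 bp
  54→63: 9 bp
  63→71: 8 bp
  71→98: 27 bp
  98→115: 17 bp
  115→136: 21 bp
  136→143: 7 bp
  143→151: 8 bp
  151→167: 16 bp
  167→173: 6 bp
  173→186: 13 bp
  186→200: 14 bp
  200→225: 25 bp
  225→235: 10 bp
  235→252: 17 bp
  252→1 (wrap): 265-252+1 = 14 bp

[5,6,7,8,8,9,9,9,10,13,14,14,14,16,16,17,17,21,25,27]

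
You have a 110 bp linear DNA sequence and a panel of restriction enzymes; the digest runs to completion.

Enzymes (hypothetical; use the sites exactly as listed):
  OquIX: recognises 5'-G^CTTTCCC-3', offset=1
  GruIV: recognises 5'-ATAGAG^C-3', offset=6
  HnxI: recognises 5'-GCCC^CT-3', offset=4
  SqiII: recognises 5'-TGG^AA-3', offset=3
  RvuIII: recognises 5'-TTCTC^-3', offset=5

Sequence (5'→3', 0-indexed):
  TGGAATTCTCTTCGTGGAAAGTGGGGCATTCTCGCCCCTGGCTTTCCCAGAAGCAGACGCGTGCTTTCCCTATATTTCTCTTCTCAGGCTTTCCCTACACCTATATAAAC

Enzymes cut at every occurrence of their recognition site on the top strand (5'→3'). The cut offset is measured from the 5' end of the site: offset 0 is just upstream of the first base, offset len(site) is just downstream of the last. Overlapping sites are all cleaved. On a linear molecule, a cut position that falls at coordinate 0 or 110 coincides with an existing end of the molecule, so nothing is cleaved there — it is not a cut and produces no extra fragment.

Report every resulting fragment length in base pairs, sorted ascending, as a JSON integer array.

Per-enzyme occurrences:
  OquIX (GCTTTCCC, off=1): starts [40, 62, 87] → cuts [41, 63, 88]
  GruIV (ATAGAGC, off=6): no sites
  HnxI (GCCCCT, off=4): starts [33] → cuts [37]
  SqiII (TGGAA, off=3): starts [0, 14] → cuts [3, 17]
  RvuIII (TTCTC, off=5): starts [5, 28, 75, 80] → cuts [10, 33, 80, 85]

Pooled cuts: [3, 10, 17, 33, 37, 41, 63, 80, 85, 88]

Fragment lengths:
  [0,3): 3 bp
  [3,10): 7 bp
  [10,17): 7 bp
  [17,33): 16 bp
  [33,37): 4 bp
  [37,41): 4 bp
  [41,63): 22 bp
  [63,80): 17 bp
  [80,85): 5 bp
  [85,88): 3 bp
  [88,110): 22 bp

[3,3,4,4,5,7,7,16,17,22,22]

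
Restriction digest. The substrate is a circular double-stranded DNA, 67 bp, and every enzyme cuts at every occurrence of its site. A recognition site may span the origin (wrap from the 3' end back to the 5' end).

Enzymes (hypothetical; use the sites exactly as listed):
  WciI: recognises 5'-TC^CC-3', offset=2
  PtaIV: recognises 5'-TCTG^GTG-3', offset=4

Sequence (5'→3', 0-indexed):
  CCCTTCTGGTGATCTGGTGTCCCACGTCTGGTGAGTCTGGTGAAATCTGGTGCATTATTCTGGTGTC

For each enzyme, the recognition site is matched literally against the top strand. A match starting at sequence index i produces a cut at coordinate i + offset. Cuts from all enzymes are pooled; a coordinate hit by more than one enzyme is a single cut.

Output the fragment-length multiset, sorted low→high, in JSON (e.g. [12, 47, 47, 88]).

[5,5,8,8,9,9,10,13]

Scan for sites:
  WciI TCCC/2: at [19, 65] ⇒ [0, 21]
  PtaIV TCTGGTG/4: at [4, 12, 26, 35, 45, 58] ⇒ [8, 16, 30, 39, 49, 62]

All cut coordinates (distinct, sorted): [0, 8, 16, 21, 30, 39, 49, 62]

Fragment lengths:
  0→8: 8 bp
  8→16: 8 bp
  16→21: 5 bp
  21→30: 9 bp
  30→39: 9 bp
  39→49: 10 bp
  49→62: 13 bp
  62→0 (wrap): 67-62+0 = 5 bp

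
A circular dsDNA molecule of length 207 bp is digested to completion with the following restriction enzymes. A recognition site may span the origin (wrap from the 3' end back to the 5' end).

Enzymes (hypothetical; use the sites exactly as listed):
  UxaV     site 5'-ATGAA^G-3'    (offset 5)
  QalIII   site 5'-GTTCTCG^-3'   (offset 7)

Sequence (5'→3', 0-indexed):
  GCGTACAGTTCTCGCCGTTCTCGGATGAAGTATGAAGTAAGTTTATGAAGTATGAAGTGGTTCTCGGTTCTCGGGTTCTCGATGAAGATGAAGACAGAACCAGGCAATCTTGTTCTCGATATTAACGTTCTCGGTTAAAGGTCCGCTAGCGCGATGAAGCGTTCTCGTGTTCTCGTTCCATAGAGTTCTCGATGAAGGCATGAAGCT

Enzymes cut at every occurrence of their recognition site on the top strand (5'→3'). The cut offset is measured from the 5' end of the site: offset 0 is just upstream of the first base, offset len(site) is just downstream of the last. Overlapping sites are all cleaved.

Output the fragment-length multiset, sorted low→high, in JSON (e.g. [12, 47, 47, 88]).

Per-enzyme occurrences:
  UxaV ATGAAG/5: at [24, 31, 44, 51, 81, 87, 153, 191, 199] ⇒ [29, 36, 49, 56, 86, 92, 158, 196, 204]
  QalIII GTTCTCG/7: at [7, 16, 59, 66, 74, 111, 126, 160, 168, 184] ⇒ [14, 23, 66, 73, 81, 118, 133, 167, 175, 191]

Pooled cuts: [14, 23, 29, 36, 49, 56, 66, 73, 81, 86, 92, 118, 133, 158, 167, 175, 191, 196, 204]

Fragment lengths:
  14→23: 9 bp
  23→29: 6 bp
  29→36: 7 bp
  36→49: 13 bp
  49→56: 7 bp
  56→66: 10 bp
  66→73: 7 bp
  73→81: 8 bp
  81→86: 5 bp
  86→92: 6 bp
  92→118: 26 bp
  118→133: 15 bp
  133→158: 25 bp
  158→167: 9 bp
  167→175: 8 bp
  175→191: 16 bp
  191→196: 5 bp
  196→204: 8 bp
  204→14 (wrap): 207-204+14 = 17 bp

[5,5,6,6,7,7,7,8,8,8,9,9,10,13,15,16,17,25,26]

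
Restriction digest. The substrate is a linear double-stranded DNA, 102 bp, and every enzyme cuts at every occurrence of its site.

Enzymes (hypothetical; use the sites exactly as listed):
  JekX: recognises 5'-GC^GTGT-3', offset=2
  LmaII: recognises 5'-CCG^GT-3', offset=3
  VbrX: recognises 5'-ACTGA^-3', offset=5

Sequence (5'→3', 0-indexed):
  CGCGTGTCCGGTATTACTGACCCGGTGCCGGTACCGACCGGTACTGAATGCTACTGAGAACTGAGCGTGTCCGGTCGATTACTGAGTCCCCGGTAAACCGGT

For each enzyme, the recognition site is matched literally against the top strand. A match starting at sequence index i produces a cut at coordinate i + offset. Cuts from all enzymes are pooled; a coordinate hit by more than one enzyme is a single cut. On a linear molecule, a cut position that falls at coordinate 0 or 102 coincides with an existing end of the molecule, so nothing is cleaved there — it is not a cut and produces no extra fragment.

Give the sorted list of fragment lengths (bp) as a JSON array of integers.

Per-enzyme occurrences:
  JekX GCGTGT/2: at [1, 64] ⇒ [3, 66]
  LmaII CCGGT/3: at [7, 21, 27, 37, 70, 89, 97] ⇒ [10, 24, 30, 40, 73, 92, 100]
  VbrX ACTGA/5: at [15, 42, 52, 59, 80] ⇒ [20, 47, 57, 64, 85]

All cut coordinates (distinct, sorted): [3, 10, 20, 24, 30, 40, 47, 57, 64, 66, 73, 85, 92, 100]

Fragment lengths:
  [0,3): 3 bp
  [3,10): 7 bp
  [10,20): 10 bp
  [20,24): 4 bp
  [24,30): 6 bp
  [30,40): 10 bp
  [40,47): 7 bp
  [47,57): 10 bp
  [57,64): 7 bp
  [64,66): 2 bp
  [66,73): 7 bp
  [73,85): 12 bp
  [85,92): 7 bp
  [92,100): 8 bp
  [100,102): 2 bp

[2,2,3,4,6,7,7,7,7,7,8,10,10,10,12]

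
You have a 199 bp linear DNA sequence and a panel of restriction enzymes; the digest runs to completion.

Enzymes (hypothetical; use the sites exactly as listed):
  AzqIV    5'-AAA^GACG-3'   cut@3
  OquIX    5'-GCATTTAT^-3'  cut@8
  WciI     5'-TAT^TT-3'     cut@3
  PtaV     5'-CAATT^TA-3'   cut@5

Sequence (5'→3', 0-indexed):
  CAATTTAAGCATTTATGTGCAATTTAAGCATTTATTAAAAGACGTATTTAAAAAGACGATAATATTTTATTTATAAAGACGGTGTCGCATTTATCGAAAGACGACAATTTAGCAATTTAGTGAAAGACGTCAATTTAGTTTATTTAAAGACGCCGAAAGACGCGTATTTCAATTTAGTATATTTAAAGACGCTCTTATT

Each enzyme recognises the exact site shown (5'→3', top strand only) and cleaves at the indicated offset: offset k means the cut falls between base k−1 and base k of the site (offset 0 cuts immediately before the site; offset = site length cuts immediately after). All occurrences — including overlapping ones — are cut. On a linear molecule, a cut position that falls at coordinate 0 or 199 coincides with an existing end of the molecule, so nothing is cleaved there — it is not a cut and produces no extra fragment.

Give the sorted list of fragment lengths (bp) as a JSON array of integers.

Per-enzyme occurrences:
  AzqIV (AAAGACG, off=3): starts [37, 51, 74, 96, 122, 145, 155, 184] → cuts [40, 54, 77, 99, 125, 148, 158, 187]
  OquIX (GCATTTAT, off=8): starts [8, 27, 86] → cuts [16, 35, 94]
  WciI (TATTT, off=3): starts [44, 62, 67, 140, 164, 179] → cuts [47, 65, 70, 143, 167, 182]
  PtaV (CAATTTA, off=5): starts [0, 19, 104, 112, 130, 169] → cuts [5, 24, 109, 117, 135, 174]

Pooled cuts: [5, 16, 24, 35, 40, 47, 54, 65, 70, 77, 94, 99, 109, 117, 125, 135, 143, 148, 158, 167, 174, 182, 187]

Fragments:
  [0,5): 5 bp
  [5,16): 11 bp
  [16,24): 8 bp
  [24,35): 11 bp
  [35,40): 5 bp
  [40,47): 7 bp
  [47,54): 7 bp
  [54,65): 11 bp
  [65,70): 5 bp
  [70,77): 7 bp
  [77,94): 17 bp
  [94,99): 5 bp
  [99,109): 10 bp
  [109,117): 8 bp
  [117,125): 8 bp
  [125,135): 10 bp
  [135,143): 8 bp
  [143,148): 5 bp
  [148,158): 10 bp
  [158,167): 9 bp
  [167,174): 7 bp
  [174,182): 8 bp
  [182,187): 5 bp
  [187,199): 12 bp

[5,5,5,5,5,5,7,7,7,7,8,8,8,8,8,9,10,10,10,11,11,11,12,17]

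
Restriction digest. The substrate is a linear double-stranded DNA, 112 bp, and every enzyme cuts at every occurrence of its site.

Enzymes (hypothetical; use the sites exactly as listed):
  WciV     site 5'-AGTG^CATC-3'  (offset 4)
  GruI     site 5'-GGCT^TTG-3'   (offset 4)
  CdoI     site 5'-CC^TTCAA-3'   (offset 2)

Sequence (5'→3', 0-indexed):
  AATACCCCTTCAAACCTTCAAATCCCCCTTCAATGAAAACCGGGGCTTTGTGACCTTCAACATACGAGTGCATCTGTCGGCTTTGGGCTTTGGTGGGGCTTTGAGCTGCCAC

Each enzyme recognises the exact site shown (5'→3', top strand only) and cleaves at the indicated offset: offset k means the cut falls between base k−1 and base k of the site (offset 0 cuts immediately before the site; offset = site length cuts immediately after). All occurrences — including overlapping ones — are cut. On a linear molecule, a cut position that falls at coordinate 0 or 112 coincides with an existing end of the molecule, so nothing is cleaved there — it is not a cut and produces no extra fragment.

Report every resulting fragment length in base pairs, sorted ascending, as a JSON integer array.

[7,8,8,8,11,12,12,12,15,19]

Per-enzyme occurrences:
  WciV (AGTGCATC, off=4): starts [66] → cuts [70]
  GruI (GGCTTTG, off=4): starts [43, 78, 85, 96] → cuts [47, 82, 89, 100]
  CdoI (CCTTCAA, off=2): starts [6, 14, 26, 53] → cuts [8, 16, 28, 55]

Pooled cuts: [8, 16, 28, 47, 55, 70, 82, 89, 100]

Fragment lengths:
  [0,8): 8 bp
  [8,16): 8 bp
  [16,28): 12 bp
  [28,47): 19 bp
  [47,55): 8 bp
  [55,70): 15 bp
  [70,82): 12 bp
  [82,89): 7 bp
  [89,100): 11 bp
  [100,112): 12 bp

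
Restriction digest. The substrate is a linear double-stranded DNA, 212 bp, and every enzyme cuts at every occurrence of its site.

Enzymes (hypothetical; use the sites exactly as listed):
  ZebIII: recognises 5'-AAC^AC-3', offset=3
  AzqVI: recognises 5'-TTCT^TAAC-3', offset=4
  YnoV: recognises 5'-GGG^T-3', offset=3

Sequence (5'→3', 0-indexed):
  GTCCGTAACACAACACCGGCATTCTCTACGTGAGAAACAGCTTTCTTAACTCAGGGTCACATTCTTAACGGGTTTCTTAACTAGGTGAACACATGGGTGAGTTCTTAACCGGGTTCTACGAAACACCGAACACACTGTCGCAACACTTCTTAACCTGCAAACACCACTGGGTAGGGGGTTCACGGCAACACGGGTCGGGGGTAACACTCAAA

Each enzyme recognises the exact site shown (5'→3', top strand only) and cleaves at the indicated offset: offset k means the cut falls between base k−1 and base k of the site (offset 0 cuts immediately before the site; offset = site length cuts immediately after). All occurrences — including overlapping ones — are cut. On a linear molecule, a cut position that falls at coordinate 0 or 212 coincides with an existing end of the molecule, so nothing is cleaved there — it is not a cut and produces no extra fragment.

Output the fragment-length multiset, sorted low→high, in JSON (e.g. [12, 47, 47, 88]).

Per-enzyme occurrences:
  ZebIII (AACAC, off=3): starts [6, 11, 87, 121, 128, 141, 159, 186, 202] → cuts [9, 14, 90, 124, 131, 144, 162, 189, 205]
  AzqVI (TTCTTAAC, off=4): starts [42, 61, 73, 101, 146] → cuts [46, 65, 77, 105, 150]
  YnoV (GGGT, off=3): starts [53, 69, 94, 110, 168, 175, 191, 198] → cuts [56, 72, 97, 113, 171, 178, 194, 201]

All cut coordinates (distinct, sorted): [9, 14, 46, 56, 65, 72, 77, 90, 97, 105, 113, 124, 131, 144, 150, 162, 171, 178, 189, 194, 201, 205]

Fragments:
  [0,9): 9 bp
  [9,14): 5 bp
  [14,46): 32 bp
  [46,56): 10 bp
  [56,65): 9 bp
  [65,72): 7 bp
  [72,77): 5 bp
  [77,90): 13 bp
  [90,97): 7 bp
  [97,105): 8 bp
  [105,113): 8 bp
  [113,124): 11 bp
  [124,131): 7 bp
  [131,144): 13 bp
  [144,150): 6 bp
  [150,162): 12 bp
  [162,171): 9 bp
  [171,178): 7 bp
  [178,189): 11 bp
  [189,194): 5 bp
  [194,201): 7 bp
  [201,205): 4 bp
  [205,212): 7 bp

[4,5,5,5,6,7,7,7,7,7,7,8,8,9,9,9,10,11,11,12,13,13,32]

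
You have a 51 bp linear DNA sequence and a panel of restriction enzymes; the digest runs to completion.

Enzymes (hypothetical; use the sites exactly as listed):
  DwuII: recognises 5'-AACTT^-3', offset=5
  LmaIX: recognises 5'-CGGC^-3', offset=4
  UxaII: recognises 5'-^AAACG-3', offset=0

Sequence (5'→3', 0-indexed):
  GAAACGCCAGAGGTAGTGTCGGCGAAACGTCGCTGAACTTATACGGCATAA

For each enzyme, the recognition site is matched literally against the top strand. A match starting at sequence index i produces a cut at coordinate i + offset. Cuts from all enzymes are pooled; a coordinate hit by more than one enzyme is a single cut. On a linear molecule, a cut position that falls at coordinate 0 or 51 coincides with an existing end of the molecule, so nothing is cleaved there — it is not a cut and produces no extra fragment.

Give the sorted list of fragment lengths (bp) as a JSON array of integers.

Scan for sites:
  DwuII AACTT/5: at [35] ⇒ [40]
  LmaIX CGGC/4: at [19, 43] ⇒ [23, 47]
  UxaII AAACG/0: at [1, 24] ⇒ [1, 24]

Pooled cuts: [1, 23, 24, 40, 47]

Fragment lengths:
  [0,1): 1 bp
  [1,23): 22 bp
  [23,24): 1 bp
  [24,40): 16 bp
  [40,47): 7 bp
  [47,51): 4 bp

[1,1,4,7,16,22]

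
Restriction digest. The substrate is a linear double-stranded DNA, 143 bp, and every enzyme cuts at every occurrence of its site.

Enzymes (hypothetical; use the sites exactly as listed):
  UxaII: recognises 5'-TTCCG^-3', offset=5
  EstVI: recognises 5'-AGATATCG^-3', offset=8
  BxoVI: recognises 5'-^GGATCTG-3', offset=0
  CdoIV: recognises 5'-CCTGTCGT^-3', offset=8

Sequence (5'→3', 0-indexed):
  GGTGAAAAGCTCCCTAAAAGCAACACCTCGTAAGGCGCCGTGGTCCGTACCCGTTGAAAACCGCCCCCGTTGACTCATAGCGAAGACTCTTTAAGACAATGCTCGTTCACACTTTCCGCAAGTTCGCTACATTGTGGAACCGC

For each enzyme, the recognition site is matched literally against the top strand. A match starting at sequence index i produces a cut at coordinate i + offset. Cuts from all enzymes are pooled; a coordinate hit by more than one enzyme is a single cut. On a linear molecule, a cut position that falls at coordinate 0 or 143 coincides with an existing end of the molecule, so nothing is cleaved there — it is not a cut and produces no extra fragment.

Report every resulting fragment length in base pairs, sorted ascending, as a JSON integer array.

Site scan:
  UxaII TTCCG/5: at [113] ⇒ [118]
  EstVI (AGATATCG, off=8): no sites
  BxoVI (GGATCTG, off=0): no sites
  CdoIV (CCTGTCGT, off=8): no sites

Pooled cuts: [118]

Fragments:
  [0,118): 118 bp
  [118,143): 25 bp

[25,118]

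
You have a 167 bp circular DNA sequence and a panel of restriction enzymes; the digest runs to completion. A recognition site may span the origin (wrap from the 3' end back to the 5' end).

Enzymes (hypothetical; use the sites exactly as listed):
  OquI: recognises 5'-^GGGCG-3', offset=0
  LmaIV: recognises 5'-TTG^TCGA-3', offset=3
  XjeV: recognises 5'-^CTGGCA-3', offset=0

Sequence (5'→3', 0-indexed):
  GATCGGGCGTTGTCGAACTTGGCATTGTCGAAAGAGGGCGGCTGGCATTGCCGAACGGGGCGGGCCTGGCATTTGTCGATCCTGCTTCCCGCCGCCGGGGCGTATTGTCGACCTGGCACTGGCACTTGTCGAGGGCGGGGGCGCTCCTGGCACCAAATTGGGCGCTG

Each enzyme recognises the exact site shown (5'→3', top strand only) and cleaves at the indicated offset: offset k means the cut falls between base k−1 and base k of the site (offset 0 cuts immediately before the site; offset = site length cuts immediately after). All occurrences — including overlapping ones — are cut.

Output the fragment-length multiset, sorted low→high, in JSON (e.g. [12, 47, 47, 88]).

[4,5,6,6,6,8,8,8,8,10,10,10,12,13,15,16,22]

Scan for sites:
  OquI (GGGCG, off=0): starts [4, 35, 57, 97, 132, 138, 159] → cuts [4, 35, 57, 97, 132, 138, 159]
  LmaIV (TTGTCGA, off=3): starts [9, 24, 72, 104, 125] → cuts [12, 27, 75, 107, 128]
  XjeV (CTGGCA, off=0): starts [41, 65, 112, 118, 146] → cuts [41, 65, 112, 118, 146]

All cut coordinates (distinct, sorted): [4, 12, 27, 35, 41, 57, 65, 75, 97, 107, 112, 118, 128, 132, 138, 146, 159]

Fragments:
  4→12: 8 bp
  12→27: 15 bp
  27→35: 8 bp
  35→41: 6 bp
  41→57: 16 bp
  57→65: 8 bp
  65→75: 10 bp
  75→97: 22 bp
  97→107: 10 bp
  107→112: 5 bp
  112→118: 6 bp
  118→128: 10 bp
  128→132: 4 bp
  132→138: 6 bp
  138→146: 8 bp
  146→159: 13 bp
  159→4 (wrap): 167-159+4 = 12 bp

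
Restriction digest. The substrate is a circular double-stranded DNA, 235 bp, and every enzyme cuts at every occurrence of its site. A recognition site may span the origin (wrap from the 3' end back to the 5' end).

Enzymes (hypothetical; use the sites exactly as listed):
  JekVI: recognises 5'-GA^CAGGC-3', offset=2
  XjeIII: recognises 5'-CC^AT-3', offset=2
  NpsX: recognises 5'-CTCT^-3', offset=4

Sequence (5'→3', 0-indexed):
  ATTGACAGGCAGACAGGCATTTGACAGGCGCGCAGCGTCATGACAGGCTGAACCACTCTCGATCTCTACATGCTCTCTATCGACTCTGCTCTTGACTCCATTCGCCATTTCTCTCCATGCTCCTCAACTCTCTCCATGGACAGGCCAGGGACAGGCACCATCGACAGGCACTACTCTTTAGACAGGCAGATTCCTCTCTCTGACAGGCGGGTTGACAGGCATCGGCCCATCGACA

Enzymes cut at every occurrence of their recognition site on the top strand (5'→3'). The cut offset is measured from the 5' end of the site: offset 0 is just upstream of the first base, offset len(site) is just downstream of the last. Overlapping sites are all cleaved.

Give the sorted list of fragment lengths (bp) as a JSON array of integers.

Per-enzyme occurrences:
  JekVI GACAGGC/2: at [3, 11, 22, 41, 138, 149, 162, 180, 201, 213] ⇒ [5, 13, 24, 43, 140, 151, 164, 182, 203, 215]
  XjeIII CCAT/2: at [97, 104, 114, 133, 157, 226] ⇒ [99, 106, 116, 135, 159, 228]
  NpsX CTCT/4: at [55, 63, 72, 74, 83, 88, 110, 127, 129, 173, 193, 195, 197] ⇒ [59, 67, 76, 78, 87, 92, 114, 131, 133, 177, 197, 199, 201]

Pooled cuts: [5, 13, 24, 43, 59, 67, 76, 78, 87, 92, 99, 106, 114, 116, 131, 133, 135, 140, 151, 159, 164, 177, 182, 197, 199, 201, 203, 215, 228]

Fragment lengths:
  5→13: 8 bp
  13→24: 11 bp
  24→43: 19 bp
  43→59: 16 bp
  59→67: 8 bp
  67→76: 9 bp
  76→78: 2 bp
  78→87: 9 bp
  87→92: 5 bp
  92→99: 7 bp
  99→106: 7 bp
  106→114: 8 bp
  114→116: 2 bp
  116→131: 15 bp
  131→133: 2 bp
  133→135: 2 bp
  135→140: 5 bp
  140→151: 11 bp
  151→159: 8 bp
  159→164: 5 bp
  164→177: 13 bp
  177→182: 5 bp
  182→197: 15 bp
  197→199: 2 bp
  199→201: 2 bp
  201→203: 2 bp
  203→215: 12 bp
  215→228: 13 bp
  228→5 (wrap): 235-228+5 = 12 bp

[2,2,2,2,2,2,2,5,5,5,5,7,7,8,8,8,8,9,9,11,11,12,12,13,13,15,15,16,19]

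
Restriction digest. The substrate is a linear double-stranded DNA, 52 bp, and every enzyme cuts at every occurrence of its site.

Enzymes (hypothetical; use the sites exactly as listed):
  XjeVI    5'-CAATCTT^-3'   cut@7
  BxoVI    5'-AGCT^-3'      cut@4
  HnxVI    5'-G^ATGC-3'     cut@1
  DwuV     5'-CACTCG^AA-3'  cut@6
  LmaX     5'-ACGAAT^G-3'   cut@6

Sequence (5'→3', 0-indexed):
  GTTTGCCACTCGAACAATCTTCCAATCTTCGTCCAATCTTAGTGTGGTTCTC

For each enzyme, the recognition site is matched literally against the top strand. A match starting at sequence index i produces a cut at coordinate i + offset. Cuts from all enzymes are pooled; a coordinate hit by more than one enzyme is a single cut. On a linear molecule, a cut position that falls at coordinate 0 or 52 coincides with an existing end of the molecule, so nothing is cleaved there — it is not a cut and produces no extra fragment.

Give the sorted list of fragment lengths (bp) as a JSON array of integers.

Per-enzyme occurrences:
  XjeVI CAATCTT/7: at [14, 22, 33] ⇒ [21, 29, 40]
  BxoVI (AGCT, off=4): no sites
  HnxVI (GATGC, off=1): no sites
  DwuV CACTCGAA/6: at [6] ⇒ [12]
  LmaX (ACGAATG, off=6): no sites

Pooled cuts: [12, 21, 29, 40]

Fragments:
  [0,12): 12 bp
  [12,21): 9 bp
  [21,29): 8 bp
  [29,40): 11 bp
  [40,52): 12 bp

[8,9,11,12,12]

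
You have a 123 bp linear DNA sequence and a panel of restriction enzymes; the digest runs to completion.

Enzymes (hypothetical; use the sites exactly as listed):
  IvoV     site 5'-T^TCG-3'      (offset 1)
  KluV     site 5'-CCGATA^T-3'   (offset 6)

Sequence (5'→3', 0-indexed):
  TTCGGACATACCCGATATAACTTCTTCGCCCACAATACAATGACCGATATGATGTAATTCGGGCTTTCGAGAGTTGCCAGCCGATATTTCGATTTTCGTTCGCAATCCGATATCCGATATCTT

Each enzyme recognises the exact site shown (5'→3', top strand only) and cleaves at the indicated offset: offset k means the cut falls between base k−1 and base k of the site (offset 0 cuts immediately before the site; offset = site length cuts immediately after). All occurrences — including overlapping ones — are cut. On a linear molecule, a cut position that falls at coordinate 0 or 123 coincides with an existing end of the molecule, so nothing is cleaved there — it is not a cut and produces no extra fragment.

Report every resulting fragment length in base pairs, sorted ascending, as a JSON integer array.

Per-enzyme occurrences:
  IvoV (TTCG, off=1): starts [0, 24, 57, 65, 87, 94, 98] → cuts [1, 25, 58, 66, 88, 95, 99]
  KluV (CCGATAT, off=6): starts [11, 43, 80, 106, 113] → cuts [17, 49, 86, 112, 119]

All cut coordinates (distinct, sorted): [1, 17, 25, 49, 58, 66, 86, 88, 95, 99, 112, 119]

Fragments:
  [0,1): 1 bp
  [1,17): 16 bp
  [17,25): 8 bp
  [25,49): 24 bp
  [49,58): 9 bp
  [58,66): 8 bp
  [66,86): 20 bp
  [86,88): 2 bp
  [88,95): 7 bp
  [95,99): 4 bp
  [99,112): 13 bp
  [112,119): 7 bp
  [119,123): 4 bp

[1,2,4,4,7,7,8,8,9,13,16,20,24]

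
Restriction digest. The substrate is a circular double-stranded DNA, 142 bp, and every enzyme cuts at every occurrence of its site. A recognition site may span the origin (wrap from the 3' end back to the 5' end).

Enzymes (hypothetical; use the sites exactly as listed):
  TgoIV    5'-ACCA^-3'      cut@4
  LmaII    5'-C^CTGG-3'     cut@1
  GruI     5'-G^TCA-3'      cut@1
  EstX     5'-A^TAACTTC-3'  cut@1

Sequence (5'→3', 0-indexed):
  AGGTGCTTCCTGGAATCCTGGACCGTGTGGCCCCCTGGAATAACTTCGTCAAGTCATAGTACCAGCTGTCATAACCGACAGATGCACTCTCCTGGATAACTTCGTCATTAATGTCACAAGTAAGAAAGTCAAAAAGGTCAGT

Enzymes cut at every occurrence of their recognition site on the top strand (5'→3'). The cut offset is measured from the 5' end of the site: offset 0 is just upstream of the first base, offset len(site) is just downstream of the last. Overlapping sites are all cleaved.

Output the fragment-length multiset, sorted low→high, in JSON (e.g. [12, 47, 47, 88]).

[4,5,5,6,8,8,8,9,9,11,14,15,17,23]

Per-enzyme occurrences:
  TgoIV ACCA/4: at [60] ⇒ [64]
  LmaII CCTGG/1: at [8, 16, 33, 90] ⇒ [9, 17, 34, 91]
  GruI GTCA/1: at [47, 52, 67, 103, 112, 127, 136] ⇒ [48, 53, 68, 104, 113, 128, 137]
  EstX ATAACTTC/1: at [39, 95] ⇒ [40, 96]

Pooled cuts: [9, 17, 34, 40, 48, 53, 64, 68, 91, 96, 104, 113, 128, 137]

Fragment lengths:
  9→17: 8 bp
  17→34: 17 bp
  34→40: 6 bp
  40→48: 8 bp
  48→53: 5 bp
  53→64: 11 bp
  64→68: 4 bp
  68→91: 23 bp
  91→96: 5 bp
  96→104: 8 bp
  104→113: 9 bp
  113→128: 15 bp
  128→137: 9 bp
  137→9 (wrap): 142-137+9 = 14 bp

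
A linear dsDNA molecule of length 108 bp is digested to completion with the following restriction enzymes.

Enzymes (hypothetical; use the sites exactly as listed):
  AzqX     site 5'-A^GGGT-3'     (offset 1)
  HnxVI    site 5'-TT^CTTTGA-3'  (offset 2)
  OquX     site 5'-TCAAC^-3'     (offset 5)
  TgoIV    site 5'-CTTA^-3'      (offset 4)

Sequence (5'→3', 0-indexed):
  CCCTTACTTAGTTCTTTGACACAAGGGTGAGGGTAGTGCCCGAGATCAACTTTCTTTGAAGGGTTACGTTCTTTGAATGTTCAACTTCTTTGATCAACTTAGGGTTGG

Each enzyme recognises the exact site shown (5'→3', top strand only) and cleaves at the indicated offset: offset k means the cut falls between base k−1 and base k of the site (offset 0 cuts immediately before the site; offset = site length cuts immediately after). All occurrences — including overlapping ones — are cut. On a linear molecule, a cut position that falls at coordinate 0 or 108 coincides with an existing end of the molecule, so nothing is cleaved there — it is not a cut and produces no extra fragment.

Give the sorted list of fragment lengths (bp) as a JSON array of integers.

[2,3,3,3,4,6,6,7,7,10,11,11,15,20]

Per-enzyme occurrences:
  AzqX (AGGGT, off=1): starts [23, 29, 59, 100] → cuts [24, 30, 60, 101]
  HnxVI (TTCTTTGA, off=2): starts [11, 51, 68, 85] → cuts [13, 53, 70, 87]
  OquX (TCAAC, off=5): starts [45, 80, 93] → cuts [50, 85, 98]
  TgoIV (CTTA, off=4): starts [2, 6, 97] → cuts [6, 10, 101]

All cut coordinates (distinct, sorted): [6, 10, 13, 24, 30, 50, 53, 60, 70, 85, 87, 98, 101]

Fragment lengths:
  [0,6): 6 bp
  [6,10): 4 bp
  [10,13): 3 bp
  [13,24): 11 bp
  [24,30): 6 bp
  [30,50): 20 bp
  [50,53): 3 bp
  [53,60): 7 bp
  [60,70): 10 bp
  [70,85): 15 bp
  [85,87): 2 bp
  [87,98): 11 bp
  [98,101): 3 bp
  [101,108): 7 bp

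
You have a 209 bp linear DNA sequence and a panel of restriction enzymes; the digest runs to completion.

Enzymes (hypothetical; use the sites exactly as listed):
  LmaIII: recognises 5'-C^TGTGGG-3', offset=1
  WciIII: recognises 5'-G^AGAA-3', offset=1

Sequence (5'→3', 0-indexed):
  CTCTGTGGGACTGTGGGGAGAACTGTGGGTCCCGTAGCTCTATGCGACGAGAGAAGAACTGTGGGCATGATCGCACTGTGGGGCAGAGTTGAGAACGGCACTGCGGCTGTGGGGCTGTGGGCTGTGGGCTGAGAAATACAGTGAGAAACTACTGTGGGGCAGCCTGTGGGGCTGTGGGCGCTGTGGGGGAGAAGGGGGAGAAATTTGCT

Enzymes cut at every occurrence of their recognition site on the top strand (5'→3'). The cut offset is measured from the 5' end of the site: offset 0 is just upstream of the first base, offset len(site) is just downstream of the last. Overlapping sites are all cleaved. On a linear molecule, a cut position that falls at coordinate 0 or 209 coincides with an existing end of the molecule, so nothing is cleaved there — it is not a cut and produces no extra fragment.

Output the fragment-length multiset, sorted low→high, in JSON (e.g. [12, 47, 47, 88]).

[3,5,7,7,8,8,8,8,8,9,9,9,9,11,12,12,15,16,17,28]

Site scan:
  LmaIII (CTGTGGG, off=1): starts [2, 10, 22, 58, 75, 106, 114, 121, 151, 163, 171, 180] → cuts [3, 11, 23, 59, 76, 107, 115, 122, 152, 164, 172, 181]
  WciIII (GAGAA, off=1): starts [17, 50, 90, 130, 142, 188, 197] → cuts [18, 51, 91, 131, 143, 189, 198]

All cut coordinates (distinct, sorted): [3, 11, 18, 23, 51, 59, 76, 91, 107, 115, 122, 131, 143, 152, 164, 172, 181, 189, 198]

Fragment lengths:
  [0,3): 3 bp
  [3,11): 8 bp
  [11,18): 7 bp
  [18,23): 5 bp
  [23,51): 28 bp
  [51,59): 8 bp
  [59,76): 17 bp
  [76,91): 15 bp
  [91,107): 16 bp
  [107,115): 8 bp
  [115,122): 7 bp
  [122,131): 9 bp
  [131,143): 12 bp
  [143,152): 9 bp
  [152,164): 12 bp
  [164,172): 8 bp
  [172,181): 9 bp
  [181,189): 8 bp
  [189,198): 9 bp
  [198,209): 11 bp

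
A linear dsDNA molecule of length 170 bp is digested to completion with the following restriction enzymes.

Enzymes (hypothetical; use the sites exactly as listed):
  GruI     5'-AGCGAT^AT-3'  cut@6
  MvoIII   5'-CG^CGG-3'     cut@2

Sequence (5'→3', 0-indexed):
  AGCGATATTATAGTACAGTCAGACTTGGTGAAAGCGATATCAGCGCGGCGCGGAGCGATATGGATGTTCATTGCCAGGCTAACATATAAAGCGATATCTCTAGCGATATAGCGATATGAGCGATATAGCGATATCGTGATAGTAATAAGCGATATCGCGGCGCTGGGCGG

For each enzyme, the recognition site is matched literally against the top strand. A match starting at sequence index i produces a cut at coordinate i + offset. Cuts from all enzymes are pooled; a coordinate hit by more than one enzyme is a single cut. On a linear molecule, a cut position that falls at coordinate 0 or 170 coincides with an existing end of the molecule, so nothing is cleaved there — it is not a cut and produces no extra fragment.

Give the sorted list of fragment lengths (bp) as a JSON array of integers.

Scan for sites:
  GruI (AGCGATAT, off=6): starts [0, 32, 53, 89, 101, 109, 118, 126, 147] → cuts [6, 38, 59, 95, 107, 115, 124, 132, 153]
  MvoIII (CGCGG, off=2): starts [43, 48, 155] → cuts [45, 50, 157]

Pooled cuts: [6, 38, 45, 50, 59, 95, 107, 115, 124, 132, 153, 157]

Fragment lengths:
  [0,6): 6 bp
  [6,38): 32 bp
  [38,45): 7 bp
  [45,50): 5 bp
  [50,59): 9 bp
  [59,95): 36 bp
  [95,107): 12 bp
  [107,115): 8 bp
  [115,124): 9 bp
  [124,132): 8 bp
  [132,153): 21 bp
  [153,157): 4 bp
  [157,170): 13 bp

[4,5,6,7,8,8,9,9,12,13,21,32,36]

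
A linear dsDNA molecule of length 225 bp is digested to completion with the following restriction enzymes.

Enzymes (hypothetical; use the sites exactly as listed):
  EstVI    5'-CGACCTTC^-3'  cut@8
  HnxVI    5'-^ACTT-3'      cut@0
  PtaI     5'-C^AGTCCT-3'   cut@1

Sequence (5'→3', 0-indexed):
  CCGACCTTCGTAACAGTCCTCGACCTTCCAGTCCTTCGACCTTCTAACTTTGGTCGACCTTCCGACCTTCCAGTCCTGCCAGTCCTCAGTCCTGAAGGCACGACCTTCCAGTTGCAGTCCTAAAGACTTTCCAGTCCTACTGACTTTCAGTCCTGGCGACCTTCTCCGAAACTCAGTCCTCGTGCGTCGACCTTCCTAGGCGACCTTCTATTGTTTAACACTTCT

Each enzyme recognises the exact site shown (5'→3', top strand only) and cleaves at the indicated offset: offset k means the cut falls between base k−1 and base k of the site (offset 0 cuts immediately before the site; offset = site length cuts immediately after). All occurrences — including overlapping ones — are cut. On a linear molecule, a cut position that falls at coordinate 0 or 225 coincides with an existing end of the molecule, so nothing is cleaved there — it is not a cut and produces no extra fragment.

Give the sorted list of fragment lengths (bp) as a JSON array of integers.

Scan for sites:
  EstVI CGACCTTC/8: at [1, 20, 36, 54, 62, 100, 156, 187, 200] ⇒ [9, 28, 44, 62, 70, 108, 164, 195, 208]
  HnxVI ACTT/0: at [46, 125, 142, 219] ⇒ [46, 125, 142, 219]
  PtaI CAGTCCT/1: at [13, 28, 70, 79, 86, 114, 131, 147, 173] ⇒ [14, 29, 71, 80, 87, 115, 132, 148, 174]

Pooled cuts: [9, 14, 28, 29, 44, 46, 62, 70, 71, 80, 87, 108, 115, 125, 132, 142, 148, 164, 174, 195, 208, 219]

Fragment lengths:
  [0,9): 9 bp
  [9,14): 5 bp
  [14,28): 14 bp
  [28,29): 1 bp
  [29,44): 15 bp
  [44,46): 2 bp
  [46,62): 16 bp
  [62,70): 8 bp
  [70,71): 1 bp
  [71,80): 9 bp
  [80,87): 7 bp
  [87,108): 21 bp
  [108,115): 7 bp
  [115,125): 10 bp
  [125,132): 7 bp
  [132,142): 10 bp
  [142,148): 6 bp
  [148,164): 16 bp
  [164,174): 10 bp
  [174,195): 21 bp
  [195,208): 13 bp
  [208,219): 11 bp
  [219,225): 6 bp

[1,1,2,5,6,6,7,7,7,8,9,9,10,10,10,11,13,14,15,16,16,21,21]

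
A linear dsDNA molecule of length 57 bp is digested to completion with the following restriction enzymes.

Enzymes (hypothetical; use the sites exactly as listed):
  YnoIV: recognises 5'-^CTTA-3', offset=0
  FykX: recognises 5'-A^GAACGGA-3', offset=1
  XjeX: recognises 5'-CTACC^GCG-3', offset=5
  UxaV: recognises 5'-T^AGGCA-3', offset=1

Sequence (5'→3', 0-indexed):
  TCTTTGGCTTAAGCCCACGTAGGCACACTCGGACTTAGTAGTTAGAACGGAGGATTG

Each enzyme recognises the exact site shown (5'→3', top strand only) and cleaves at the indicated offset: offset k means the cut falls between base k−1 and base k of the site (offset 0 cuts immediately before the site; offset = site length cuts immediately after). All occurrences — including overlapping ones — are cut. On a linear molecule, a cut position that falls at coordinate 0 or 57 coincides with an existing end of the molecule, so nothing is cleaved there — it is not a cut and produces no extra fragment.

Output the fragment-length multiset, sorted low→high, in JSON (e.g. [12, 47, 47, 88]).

Per-enzyme occurrences:
  YnoIV CTTA/0: at [7, 33] ⇒ [7, 33]
  FykX AGAACGGA/1: at [43] ⇒ [44]
  XjeX (CTACCGCG, off=5): no sites
  UxaV TAGGCA/1: at [19] ⇒ [20]

Pooled cuts: [7, 20, 33, 44]

Fragments:
  [0,7): 7 bp
  [7,20): 13 bp
  [20,33): 13 bp
  [33,44): 11 bp
  [44,57): 13 bp

[7,11,13,13,13]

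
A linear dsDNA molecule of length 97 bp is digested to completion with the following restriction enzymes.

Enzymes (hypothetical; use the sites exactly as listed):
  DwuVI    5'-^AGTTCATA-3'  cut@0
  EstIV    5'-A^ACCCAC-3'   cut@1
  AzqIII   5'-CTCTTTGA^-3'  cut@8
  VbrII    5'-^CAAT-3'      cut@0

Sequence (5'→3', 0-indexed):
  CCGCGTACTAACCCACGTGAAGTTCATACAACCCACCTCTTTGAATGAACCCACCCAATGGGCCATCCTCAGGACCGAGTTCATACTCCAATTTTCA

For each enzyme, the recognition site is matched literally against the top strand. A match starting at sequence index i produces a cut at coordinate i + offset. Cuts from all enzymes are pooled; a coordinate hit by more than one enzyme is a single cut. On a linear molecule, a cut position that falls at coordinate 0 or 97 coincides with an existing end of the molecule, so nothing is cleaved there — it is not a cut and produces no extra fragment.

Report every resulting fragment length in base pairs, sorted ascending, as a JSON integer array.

Per-enzyme occurrences:
  DwuVI (AGTTCATA, off=0): starts [20, 77] → cuts [20, 77]
  EstIV (AACCCAC, off=1): starts [9, 29, 47] → cuts [10, 30, 48]
  AzqIII (CTCTTTGA, off=8): starts [36] → cuts [44]
  VbrII (CAAT, off=0): starts [55, 88] → cuts [55, 88]

All cut coordinates (distinct, sorted): [10, 20, 30, 44, 48, 55, 77, 88]

Fragment lengths:
  [0,10): 10 bp
  [10,20): 10 bp
  [20,30): 10 bp
  [30,44): 14 bp
  [44,48): 4 bp
  [48,55): 7 bp
  [55,77): 22 bp
  [77,88): 11 bp
  [88,97): 9 bp

[4,7,9,10,10,10,11,14,22]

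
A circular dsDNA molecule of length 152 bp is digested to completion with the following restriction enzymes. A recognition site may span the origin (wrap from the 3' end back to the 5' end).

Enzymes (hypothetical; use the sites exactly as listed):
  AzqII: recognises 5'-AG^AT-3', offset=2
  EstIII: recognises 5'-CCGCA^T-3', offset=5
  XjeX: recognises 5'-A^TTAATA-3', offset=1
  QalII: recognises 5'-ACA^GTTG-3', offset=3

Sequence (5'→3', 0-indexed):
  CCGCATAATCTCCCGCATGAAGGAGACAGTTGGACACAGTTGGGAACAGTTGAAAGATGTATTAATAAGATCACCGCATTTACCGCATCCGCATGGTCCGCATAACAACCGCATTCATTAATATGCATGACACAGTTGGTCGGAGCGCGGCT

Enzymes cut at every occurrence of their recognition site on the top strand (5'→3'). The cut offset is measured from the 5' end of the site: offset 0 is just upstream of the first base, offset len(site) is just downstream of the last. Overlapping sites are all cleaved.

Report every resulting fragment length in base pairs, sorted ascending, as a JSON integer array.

Scan for sites:
  AzqII AGAT/2: at [54, 67] ⇒ [56, 69]
  EstIII CCGCAT/5: at [0, 12, 73, 82, 88, 97, 108] ⇒ [5, 17, 78, 87, 93, 102, 113]
  XjeX ATTAATA/1: at [60, 116] ⇒ [61, 117]
  QalII ACAGTTG/3: at [25, 35, 45, 131] ⇒ [28, 38, 48, 134]

All cut coordinates (distinct, sorted): [5, 17, 28, 38, 48, 56, 61, 69, 78, 87, 93, 102, 113, 117, 134]

Fragments:
  5→17: 12 bp
  17→28: 11 bp
  28→38: 10 bp
  38→48: 10 bp
  48→56: 8 bp
  56→61: 5 bp
  61→69: 8 bp
  69→78: 9 bp
  78→87: 9 bp
  87→93: 6 bp
  93→102: 9 bp
  102→113: 11 bp
  113→117: 4 bp
  117→134: 17 bp
  134→5 (wrap): 152-134+5 = 23 bp

[4,5,6,8,8,9,9,9,10,10,11,11,12,17,23]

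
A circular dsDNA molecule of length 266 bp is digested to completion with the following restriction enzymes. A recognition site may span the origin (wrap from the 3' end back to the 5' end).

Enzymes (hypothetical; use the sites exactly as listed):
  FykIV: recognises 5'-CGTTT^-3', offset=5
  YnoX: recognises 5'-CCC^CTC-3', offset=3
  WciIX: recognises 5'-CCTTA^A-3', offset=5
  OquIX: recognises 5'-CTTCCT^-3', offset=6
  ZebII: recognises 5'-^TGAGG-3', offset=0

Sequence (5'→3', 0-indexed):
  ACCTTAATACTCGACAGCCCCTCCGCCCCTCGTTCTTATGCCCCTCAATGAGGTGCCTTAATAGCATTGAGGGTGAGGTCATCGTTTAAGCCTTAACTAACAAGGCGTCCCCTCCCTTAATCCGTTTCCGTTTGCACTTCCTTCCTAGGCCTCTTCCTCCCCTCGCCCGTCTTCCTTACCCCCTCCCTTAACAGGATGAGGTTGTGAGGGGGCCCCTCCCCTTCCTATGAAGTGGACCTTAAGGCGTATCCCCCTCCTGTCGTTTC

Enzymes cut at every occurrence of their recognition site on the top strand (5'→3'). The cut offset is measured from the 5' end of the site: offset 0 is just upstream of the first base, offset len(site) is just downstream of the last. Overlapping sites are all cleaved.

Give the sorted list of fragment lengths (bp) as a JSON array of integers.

[3,4,5,6,6,6,6,7,7,8,8,8,8,8,8,9,11,11,12,12,12,12,14,14,15,15,15,16]

Site scan:
  FykIV (CGTTT, off=5): starts [82, 122, 128, 260] → cuts [87, 127, 133, 265]
  YnoX (CCCCTC, off=3): starts [17, 25, 40, 108, 158, 179, 212, 250] → cuts [20, 28, 43, 111, 161, 182, 215, 253]
  WciIX (CCTTAA, off=5): starts [1, 55, 90, 114, 185, 236] → cuts [6, 60, 95, 119, 190, 241]
  OquIX (CTTCCT, off=6): starts [136, 140, 152, 170, 220] → cuts [142, 146, 158, 176, 226]
  ZebII (TGAGG, off=0): starts [48, 67, 73, 196, 204] → cuts [48, 67, 73, 196, 204]

Pooled cuts: [6, 20, 28, 43, 48, 60, 67, 73, 87, 95, 111, 119, 127, 133, 142, 146, 158, 161, 176, 182, 190, 196, 204, 215, 226, 241, 253, 265]

Fragments:
  6→20: 14 bp
  20→28: 8 bp
  28→43: 15 bp
  43→48: 5 bp
  48→60: 12 bp
  60→67: 7 bp
  67→73: 6 bp
  73→87: 14 bp
  87→95: 8 bp
  95→111: 16 bp
  111→119: 8 bp
  119→127: 8 bp
  127→133: 6 bp
  133→142: 9 bp
  142→146: 4 bp
  146→158: 12 bp
  158→161: 3 bp
  161→176: 15 bp
  176→182: 6 bp
  182→190: 8 bp
  190→196: 6 bp
  196→204: 8 bp
  204→215: 11 bp
  215→226: 11 bp
  226→241: 15 bp
  241→253: 12 bp
  253→265: 12 bp
  265→6 (wrap): 266-265+6 = 7 bp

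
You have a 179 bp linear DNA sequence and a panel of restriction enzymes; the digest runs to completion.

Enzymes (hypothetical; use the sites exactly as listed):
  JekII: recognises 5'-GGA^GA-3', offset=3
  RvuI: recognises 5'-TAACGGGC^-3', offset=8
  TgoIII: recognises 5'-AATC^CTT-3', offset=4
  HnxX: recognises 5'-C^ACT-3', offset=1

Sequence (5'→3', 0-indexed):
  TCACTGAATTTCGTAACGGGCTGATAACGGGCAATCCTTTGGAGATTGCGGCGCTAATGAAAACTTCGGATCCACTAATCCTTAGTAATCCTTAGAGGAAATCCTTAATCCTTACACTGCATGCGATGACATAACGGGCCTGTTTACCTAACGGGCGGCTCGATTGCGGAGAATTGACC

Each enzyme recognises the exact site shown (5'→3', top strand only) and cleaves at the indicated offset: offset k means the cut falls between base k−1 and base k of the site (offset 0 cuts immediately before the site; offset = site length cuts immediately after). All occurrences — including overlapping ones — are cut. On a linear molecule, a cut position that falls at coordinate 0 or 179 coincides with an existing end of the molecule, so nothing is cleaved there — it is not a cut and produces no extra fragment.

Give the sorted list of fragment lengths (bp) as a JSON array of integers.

Scan for sites:
  JekII GGAGA/3: at [40, 167] ⇒ [43, 170]
  RvuI TAACGGGC/8: at [13, 24, 131, 148] ⇒ [21, 32, 139, 156]
  TgoIII AATCCTT/4: at [32, 76, 86, 99, 106] ⇒ [36, 80, 90, 103, 110]
  HnxX CACT/1: at [1, 72, 114] ⇒ [2, 73, 115]

Pooled cuts: [2, 21, 32, 36, 43, 73, 80, 90, 103, 110, 115, 139, 156, 170]

Fragments:
  [0,2): 2 bp
  [2,21): 19 bp
  [21,32): 11 bp
  [32,36): 4 bp
  [36,43): 7 bp
  [43,73): 30 bp
  [73,80): 7 bp
  [80,90): 10 bp
  [90,103): 13 bp
  [103,110): 7 bp
  [110,115): 5 bp
  [115,139): 24 bp
  [139,156): 17 bp
  [156,170): 14 bp
  [170,179): 9 bp

[2,4,5,7,7,7,9,10,11,13,14,17,19,24,30]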